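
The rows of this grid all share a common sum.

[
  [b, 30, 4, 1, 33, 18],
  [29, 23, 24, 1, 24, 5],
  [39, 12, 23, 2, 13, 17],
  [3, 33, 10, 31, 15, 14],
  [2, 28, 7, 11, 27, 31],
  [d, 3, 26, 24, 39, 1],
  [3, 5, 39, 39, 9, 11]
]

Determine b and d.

Rows 3 and 5 both add up to 106, so every row sums to 106.
Row 1: 30 + 4 + 1 + 33 + 18 = 86, so the missing entry is 106 − 86 = 20.
Row 6: 3 + 26 + 24 + 39 + 1 = 93, so the missing entry is 106 − 93 = 13.

b = 20, d = 13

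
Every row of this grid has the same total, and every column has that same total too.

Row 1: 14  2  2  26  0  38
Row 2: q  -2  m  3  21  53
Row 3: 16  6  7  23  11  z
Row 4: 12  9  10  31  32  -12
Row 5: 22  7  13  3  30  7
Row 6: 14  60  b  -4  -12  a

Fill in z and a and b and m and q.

z = 19, a = -23, b = 47, m = 3, q = 4

Rows 1 and 4 both sum to 82, so that's the common total.
Column 1: 14 + 16 + 12 + 22 + 14 = 78, so its missing entry is 82 − 78 = 4.
Row 2: 4 − 2 + 3 + 21 + 53 = 79, so its missing entry is 82 − 79 = 3.
Row 3: 16 + 6 + 7 + 23 + 11 = 63, so its missing entry is 82 − 63 = 19.
Column 6: 38 + 53 + 19 − 12 + 7 = 105, so its missing entry is 82 − 105 = -23.
Row 6: 14 + 60 − 4 − 12 − 23 = 35, so its missing entry is 82 − 35 = 47.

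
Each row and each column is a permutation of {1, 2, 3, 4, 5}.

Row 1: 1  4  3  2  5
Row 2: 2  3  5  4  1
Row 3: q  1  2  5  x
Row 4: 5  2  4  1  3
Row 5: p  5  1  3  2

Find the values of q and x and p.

q = 3, x = 4, p = 4

For row 3, column 5: column 5 already has {1, 2, 3, 5}; that leaves 4.
For row 5, column 1: row 5 already has {1, 2, 3, 5}; that leaves 4.
Cell (3,1): row 3 already has {1, 2, 4, 5} → 3.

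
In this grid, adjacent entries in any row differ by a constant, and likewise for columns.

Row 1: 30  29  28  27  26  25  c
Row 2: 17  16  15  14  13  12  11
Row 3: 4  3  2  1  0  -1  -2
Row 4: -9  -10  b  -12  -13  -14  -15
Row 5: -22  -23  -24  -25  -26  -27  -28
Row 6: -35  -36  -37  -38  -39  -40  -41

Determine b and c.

b = -11, c = 24

Along each row the entries change by -1 per step; down each column they change by -13.
Row 4: from -9 at column 1, stepping by -1 to column 3 gives -11.
Row 1: from 30 at column 1, stepping by -1 to column 7 gives 24.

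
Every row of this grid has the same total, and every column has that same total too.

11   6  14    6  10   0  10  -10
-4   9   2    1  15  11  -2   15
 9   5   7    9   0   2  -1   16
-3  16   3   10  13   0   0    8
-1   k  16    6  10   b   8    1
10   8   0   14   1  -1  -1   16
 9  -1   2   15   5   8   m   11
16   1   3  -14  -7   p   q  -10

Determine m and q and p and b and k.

Rows 1 and 2 both sum to 47, so that's the common total.
Row 7 has 9 − 1 + 2 + 15 + 5 + 8 + 11 = 49; the blank must be 47 − 49 = -2.
Column 7 has 10 − 2 − 1 + 0 + 8 − 1 − 2 = 12; the blank must be 47 − 12 = 35.
Row 8 has 16 + 1 + 3 − 14 − 7 + 35 − 10 = 24; the blank must be 47 − 24 = 23.
Column 6 has 0 + 11 + 2 + 0 − 1 + 8 + 23 = 43; the blank must be 47 − 43 = 4.
Row 5 has -1 + 16 + 6 + 10 + 4 + 8 + 1 = 44; the blank must be 47 − 44 = 3.

m = -2, q = 35, p = 23, b = 4, k = 3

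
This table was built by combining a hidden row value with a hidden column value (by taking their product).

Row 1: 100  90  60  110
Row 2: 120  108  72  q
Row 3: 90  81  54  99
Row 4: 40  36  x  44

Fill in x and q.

x = 24, q = 132

Each row is a constant multiple of every other row — this is a multiplication table with the headers hidden.
Row 4 is 40/100 = 2/5 times row 1, so its entry in column 3 is 60 × 2/5 = 24.
Row 2 is 120/100 = 6/5 times row 1, so its entry in column 4 is 110 × 6/5 = 132.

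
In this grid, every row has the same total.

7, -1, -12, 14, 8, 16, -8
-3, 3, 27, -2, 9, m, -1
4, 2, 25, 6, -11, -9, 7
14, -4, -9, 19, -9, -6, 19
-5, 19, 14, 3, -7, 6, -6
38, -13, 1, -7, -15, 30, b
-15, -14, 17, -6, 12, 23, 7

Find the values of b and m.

Rows 1 and 5 both add up to 24, so every row sums to 24.
Row 6: 38 − 13 + 1 − 7 − 15 + 30 = 34, so the missing entry is 24 − 34 = -10.
Row 2: -3 + 3 + 27 − 2 + 9 − 1 = 33, so the missing entry is 24 − 33 = -9.

b = -10, m = -9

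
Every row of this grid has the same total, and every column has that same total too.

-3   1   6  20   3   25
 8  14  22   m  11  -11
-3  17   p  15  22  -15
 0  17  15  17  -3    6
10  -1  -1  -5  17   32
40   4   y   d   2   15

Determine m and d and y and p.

Rows 1 and 4 both sum to 52, so that's the common total.
The known cells in row 3 total 36, leaving 52 − 36 = 16 for the blank.
The known cells in row 2 total 44, leaving 52 − 44 = 8 for the blank.
The known cells in column 4 total 55, leaving 52 − 55 = -3 for the blank.
The known cells in row 6 total 58, leaving 52 − 58 = -6 for the blank.

m = 8, d = -3, y = -6, p = 16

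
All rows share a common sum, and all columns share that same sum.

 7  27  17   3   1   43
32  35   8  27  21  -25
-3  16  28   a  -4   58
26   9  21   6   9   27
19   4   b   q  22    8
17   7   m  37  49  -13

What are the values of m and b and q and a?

Rows 1 and 2 both sum to 98, so that's the common total.
Row 3 has -3 + 16 + 28 − 4 + 58 = 95; the blank must be 98 − 95 = 3.
Column 4 has 3 + 27 + 3 + 6 + 37 = 76; the blank must be 98 − 76 = 22.
Row 5 has 19 + 4 + 22 + 22 + 8 = 75; the blank must be 98 − 75 = 23.
Row 6 has 17 + 7 + 37 + 49 − 13 = 97; the blank must be 98 − 97 = 1.

m = 1, b = 23, q = 22, a = 3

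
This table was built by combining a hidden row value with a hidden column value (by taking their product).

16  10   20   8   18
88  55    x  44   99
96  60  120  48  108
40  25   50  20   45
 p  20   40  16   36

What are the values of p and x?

p = 32, x = 110

Each row is a constant multiple of every other row — this is a multiplication table with the headers hidden.
Row 5 is 36/18 = 2/1 times row 1, so its entry in column 1 is 16 × 2/1 = 32.
Row 2 is 99/18 = 11/2 times row 1, so its entry in column 3 is 20 × 11/2 = 110.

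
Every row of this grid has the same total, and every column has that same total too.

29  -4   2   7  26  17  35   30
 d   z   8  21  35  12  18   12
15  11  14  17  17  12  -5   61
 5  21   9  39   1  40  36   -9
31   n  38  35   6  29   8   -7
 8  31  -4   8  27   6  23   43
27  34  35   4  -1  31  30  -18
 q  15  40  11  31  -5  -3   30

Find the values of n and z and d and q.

n = 2, z = 32, d = 4, q = 23

Rows 1 and 3 both sum to 142, so that's the common total.
Row 8 has 15 + 40 + 11 + 31 − 5 − 3 + 30 = 119; the blank must be 142 − 119 = 23.
Column 1 has 29 + 15 + 5 + 31 + 8 + 27 + 23 = 138; the blank must be 142 − 138 = 4.
Row 2 has 4 + 8 + 21 + 35 + 12 + 18 + 12 = 110; the blank must be 142 − 110 = 32.
Row 5 has 31 + 38 + 35 + 6 + 29 + 8 − 7 = 140; the blank must be 142 − 140 = 2.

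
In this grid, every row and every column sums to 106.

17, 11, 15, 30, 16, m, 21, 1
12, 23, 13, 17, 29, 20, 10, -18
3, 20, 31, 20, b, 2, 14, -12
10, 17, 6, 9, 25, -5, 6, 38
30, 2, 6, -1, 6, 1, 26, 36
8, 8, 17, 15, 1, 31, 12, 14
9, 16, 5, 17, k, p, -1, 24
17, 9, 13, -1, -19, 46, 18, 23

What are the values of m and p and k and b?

Row 3: 3 + 20 + 31 + 20 + 2 + 14 − 12 = 78, so its missing entry is 106 − 78 = 28.
Column 5: 16 + 29 + 28 + 25 + 6 + 1 − 19 = 86, so its missing entry is 106 − 86 = 20.
Row 7: 9 + 16 + 5 + 17 + 20 − 1 + 24 = 90, so its missing entry is 106 − 90 = 16.
Row 1: 17 + 11 + 15 + 30 + 16 + 21 + 1 = 111, so its missing entry is 106 − 111 = -5.

m = -5, p = 16, k = 20, b = 28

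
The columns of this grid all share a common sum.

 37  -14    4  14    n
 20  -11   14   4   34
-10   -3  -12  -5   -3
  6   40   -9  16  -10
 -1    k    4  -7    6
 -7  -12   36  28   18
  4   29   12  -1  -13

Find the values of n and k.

Column 1 sums to 49 and so does column 4; that's the common total.
In column 5 the known cells total 32, leaving 49 − 32 = 17.
In column 2 the known cells total 29, leaving 49 − 29 = 20.

n = 17, k = 20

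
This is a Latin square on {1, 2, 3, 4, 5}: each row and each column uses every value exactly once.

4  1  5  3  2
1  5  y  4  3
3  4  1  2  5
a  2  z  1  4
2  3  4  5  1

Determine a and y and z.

a = 5, y = 2, z = 3

For row 2, column 3: row 2 already has {1, 3, 4, 5}; that leaves 2.
For row 4, column 3: column 3 already has {1, 2, 4, 5}; that leaves 3.
At (row 4, col 1): row 4 already has {1, 2, 3, 4}, so the value is 5.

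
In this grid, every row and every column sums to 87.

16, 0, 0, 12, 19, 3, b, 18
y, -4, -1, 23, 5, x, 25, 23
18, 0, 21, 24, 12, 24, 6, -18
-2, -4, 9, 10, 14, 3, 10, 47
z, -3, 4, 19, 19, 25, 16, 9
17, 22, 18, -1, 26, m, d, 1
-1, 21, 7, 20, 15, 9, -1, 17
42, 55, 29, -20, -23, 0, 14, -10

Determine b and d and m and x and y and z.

Row 5: -3 + 4 + 19 + 19 + 25 + 16 + 9 = 89, so its missing entry is 87 − 89 = -2.
Row 1: 16 + 0 + 0 + 12 + 19 + 3 + 18 = 68, so its missing entry is 87 − 68 = 19.
Column 7: 19 + 25 + 6 + 10 + 16 − 1 + 14 = 89, so its missing entry is 87 − 89 = -2.
Row 6: 17 + 22 + 18 − 1 + 26 − 2 + 1 = 81, so its missing entry is 87 − 81 = 6.
Column 6: 3 + 24 + 3 + 25 + 6 + 9 + 0 = 70, so its missing entry is 87 − 70 = 17.
Row 2: -4 − 1 + 23 + 5 + 17 + 25 + 23 = 88, so its missing entry is 87 − 88 = -1.

b = 19, d = -2, m = 6, x = 17, y = -1, z = -2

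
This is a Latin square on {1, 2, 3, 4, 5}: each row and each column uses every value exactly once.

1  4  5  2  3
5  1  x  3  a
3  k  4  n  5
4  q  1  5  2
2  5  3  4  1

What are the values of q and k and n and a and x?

For row 2, column 3: column 3 already has {1, 3, 4, 5}; that leaves 2.
At (row 4, col 2): row 4 already has {1, 2, 4, 5}, so the value is 3.
For row 3, column 2: column 2 already has {1, 3, 4, 5}; that leaves 2.
At (row 2, col 5): row 2 already has {1, 2, 3, 5}, so the value is 4.
At (row 3, col 4): row 3 already has {2, 3, 4, 5}, so the value is 1.

q = 3, k = 2, n = 1, a = 4, x = 2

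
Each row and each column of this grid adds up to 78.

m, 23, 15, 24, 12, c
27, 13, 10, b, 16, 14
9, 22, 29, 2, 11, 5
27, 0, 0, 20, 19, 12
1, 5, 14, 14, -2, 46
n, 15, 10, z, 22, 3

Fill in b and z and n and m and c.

The known cells in column 6 total 80, leaving 78 − 80 = -2 for the blank.
The known cells in row 1 total 72, leaving 78 − 72 = 6 for the blank.
The known cells in column 1 total 70, leaving 78 − 70 = 8 for the blank.
The known cells in row 6 total 58, leaving 78 − 58 = 20 for the blank.
The known cells in row 2 total 80, leaving 78 − 80 = -2 for the blank.

b = -2, z = 20, n = 8, m = 6, c = -2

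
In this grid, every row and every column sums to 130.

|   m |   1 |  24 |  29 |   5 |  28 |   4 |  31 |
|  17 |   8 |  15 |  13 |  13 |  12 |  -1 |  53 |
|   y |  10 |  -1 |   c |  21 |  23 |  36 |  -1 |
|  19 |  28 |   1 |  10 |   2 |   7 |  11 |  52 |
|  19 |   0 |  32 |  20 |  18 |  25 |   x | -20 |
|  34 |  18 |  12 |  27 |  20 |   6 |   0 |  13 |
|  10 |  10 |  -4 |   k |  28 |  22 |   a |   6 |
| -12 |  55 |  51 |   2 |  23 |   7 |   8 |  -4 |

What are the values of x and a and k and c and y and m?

x = 36, a = 36, k = 22, c = 7, y = 35, m = 8

The known cells in row 1 total 122, leaving 130 − 122 = 8 for the blank.
The known cells in row 5 total 94, leaving 130 − 94 = 36 for the blank.
The known cells in column 1 total 95, leaving 130 − 95 = 35 for the blank.
The known cells in row 3 total 123, leaving 130 − 123 = 7 for the blank.
The known cells in column 7 total 94, leaving 130 − 94 = 36 for the blank.
The known cells in row 7 total 108, leaving 130 − 108 = 22 for the blank.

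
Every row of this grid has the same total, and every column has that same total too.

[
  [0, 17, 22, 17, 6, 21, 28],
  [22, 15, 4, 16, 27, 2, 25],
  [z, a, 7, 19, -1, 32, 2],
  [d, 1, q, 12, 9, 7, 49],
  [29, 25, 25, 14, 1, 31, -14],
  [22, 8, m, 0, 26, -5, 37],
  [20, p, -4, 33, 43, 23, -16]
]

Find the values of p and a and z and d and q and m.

p = 12, a = 33, z = 19, d = -1, q = 34, m = 23

Rows 1 and 2 both sum to 111, so that's the common total.
Row 7: 20 − 4 + 33 + 43 + 23 − 16 = 99, so its missing entry is 111 − 99 = 12.
Column 2: 17 + 15 + 1 + 25 + 8 + 12 = 78, so its missing entry is 111 − 78 = 33.
Row 3: 33 + 7 + 19 − 1 + 32 + 2 = 92, so its missing entry is 111 − 92 = 19.
Column 1: 0 + 22 + 19 + 29 + 22 + 20 = 112, so its missing entry is 111 − 112 = -1.
Row 4: -1 + 1 + 12 + 9 + 7 + 49 = 77, so its missing entry is 111 − 77 = 34.
Row 6: 22 + 8 + 0 + 26 − 5 + 37 = 88, so its missing entry is 111 − 88 = 23.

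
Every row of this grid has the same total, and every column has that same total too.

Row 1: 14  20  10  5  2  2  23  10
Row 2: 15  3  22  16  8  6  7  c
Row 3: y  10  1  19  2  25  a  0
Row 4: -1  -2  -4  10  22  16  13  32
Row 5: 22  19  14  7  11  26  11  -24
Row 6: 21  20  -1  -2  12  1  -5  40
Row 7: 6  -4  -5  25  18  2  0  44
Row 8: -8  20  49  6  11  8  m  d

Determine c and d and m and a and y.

c = 9, d = -25, m = 25, a = 12, y = 17

Rows 1 and 4 both sum to 86, so that's the common total.
Column 1 has 14 + 15 − 1 + 22 + 21 + 6 − 8 = 69; the blank must be 86 − 69 = 17.
Row 2 has 15 + 3 + 22 + 16 + 8 + 6 + 7 = 77; the blank must be 86 − 77 = 9.
Column 8 has 10 + 9 + 0 + 32 − 24 + 40 + 44 = 111; the blank must be 86 − 111 = -25.
Row 8 has -8 + 20 + 49 + 6 + 11 + 8 − 25 = 61; the blank must be 86 − 61 = 25.
Row 3 has 17 + 10 + 1 + 19 + 2 + 25 + 0 = 74; the blank must be 86 − 74 = 12.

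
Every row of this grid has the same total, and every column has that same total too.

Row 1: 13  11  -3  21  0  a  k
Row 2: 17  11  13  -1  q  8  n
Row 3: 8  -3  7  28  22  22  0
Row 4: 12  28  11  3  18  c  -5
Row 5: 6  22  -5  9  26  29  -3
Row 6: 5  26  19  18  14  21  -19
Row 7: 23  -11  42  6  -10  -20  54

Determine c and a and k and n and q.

Rows 3 and 5 both sum to 84, so that's the common total.
The known cells in column 5 total 70, leaving 84 − 70 = 14 for the blank.
The known cells in row 2 total 62, leaving 84 − 62 = 22 for the blank.
The known cells in column 7 total 49, leaving 84 − 49 = 35 for the blank.
The known cells in row 1 total 77, leaving 84 − 77 = 7 for the blank.
The known cells in row 4 total 67, leaving 84 − 67 = 17 for the blank.

c = 17, a = 7, k = 35, n = 22, q = 14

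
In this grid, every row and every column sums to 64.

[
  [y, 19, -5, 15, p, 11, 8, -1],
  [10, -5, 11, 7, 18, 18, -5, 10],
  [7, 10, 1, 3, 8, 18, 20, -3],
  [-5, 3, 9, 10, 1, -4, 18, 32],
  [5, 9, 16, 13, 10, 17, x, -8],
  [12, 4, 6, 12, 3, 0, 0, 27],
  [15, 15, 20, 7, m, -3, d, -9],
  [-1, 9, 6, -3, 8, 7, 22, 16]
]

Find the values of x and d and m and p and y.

x = 2, d = -1, m = 20, p = -4, y = 21

The known cells in column 1 total 43, leaving 64 − 43 = 21 for the blank.
The known cells in row 1 total 68, leaving 64 − 68 = -4 for the blank.
The known cells in row 5 total 62, leaving 64 − 62 = 2 for the blank.
The known cells in column 5 total 44, leaving 64 − 44 = 20 for the blank.
The known cells in row 7 total 65, leaving 64 − 65 = -1 for the blank.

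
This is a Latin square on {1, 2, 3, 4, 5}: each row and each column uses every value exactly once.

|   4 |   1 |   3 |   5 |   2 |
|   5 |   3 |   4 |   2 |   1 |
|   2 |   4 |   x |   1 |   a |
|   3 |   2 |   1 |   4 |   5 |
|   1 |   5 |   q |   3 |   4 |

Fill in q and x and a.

q = 2, x = 5, a = 3

At (row 3, col 5): column 5 already has {1, 2, 4, 5}, so the value is 3.
At (row 5, col 3): row 5 already has {1, 3, 4, 5}, so the value is 2.
Cell (3,3): row 3 already has {1, 2, 3, 4} → 5.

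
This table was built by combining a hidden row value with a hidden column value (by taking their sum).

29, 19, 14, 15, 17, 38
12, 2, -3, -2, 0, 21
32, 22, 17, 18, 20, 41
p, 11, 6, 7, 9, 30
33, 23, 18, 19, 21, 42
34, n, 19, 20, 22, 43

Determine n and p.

n = 24, p = 21

The difference between any two rows is the same in every column — this is an addition table with the headers hidden.
Row 6 minus row 1 is 19 − 14 = 5, so its entry in column 2 is 19 + 5 = 24.
Row 4 minus row 1 is 6 − 14 = -8, so its entry in column 1 is 29 + (-8) = 21.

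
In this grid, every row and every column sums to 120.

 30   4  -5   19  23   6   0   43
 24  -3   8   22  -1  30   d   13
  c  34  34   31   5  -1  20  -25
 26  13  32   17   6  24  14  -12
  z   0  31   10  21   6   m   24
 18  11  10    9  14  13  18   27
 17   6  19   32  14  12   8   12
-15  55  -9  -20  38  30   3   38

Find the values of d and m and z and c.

The known cells in row 2 total 93, leaving 120 − 93 = 27 for the blank.
The known cells in column 7 total 90, leaving 120 − 90 = 30 for the blank.
The known cells in row 5 total 122, leaving 120 − 122 = -2 for the blank.
The known cells in row 3 total 98, leaving 120 − 98 = 22 for the blank.

d = 27, m = 30, z = -2, c = 22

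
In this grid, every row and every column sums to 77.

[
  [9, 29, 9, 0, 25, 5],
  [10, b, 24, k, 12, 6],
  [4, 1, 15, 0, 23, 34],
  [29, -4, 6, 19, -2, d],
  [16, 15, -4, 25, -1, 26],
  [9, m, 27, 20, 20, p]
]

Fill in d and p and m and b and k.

d = 29, p = -23, m = 24, b = 12, k = 13

Column 4 has 0 + 0 + 19 + 25 + 20 = 64; the blank must be 77 − 64 = 13.
Row 2 has 10 + 24 + 13 + 12 + 6 = 65; the blank must be 77 − 65 = 12.
Column 2 has 29 + 12 + 1 − 4 + 15 = 53; the blank must be 77 − 53 = 24.
Row 6 has 9 + 24 + 27 + 20 + 20 = 100; the blank must be 77 − 100 = -23.
Row 4 has 29 − 4 + 6 + 19 − 2 = 48; the blank must be 77 − 48 = 29.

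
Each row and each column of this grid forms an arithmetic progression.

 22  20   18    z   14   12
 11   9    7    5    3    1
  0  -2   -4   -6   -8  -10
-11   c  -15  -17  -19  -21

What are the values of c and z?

c = -13, z = 16

Along each row the entries change by -2 per step; down each column they change by -11.
Row 4: from -11 at column 1, stepping by -2 to column 2 gives -13.
Row 1: from 22 at column 1, stepping by -2 to column 4 gives 16.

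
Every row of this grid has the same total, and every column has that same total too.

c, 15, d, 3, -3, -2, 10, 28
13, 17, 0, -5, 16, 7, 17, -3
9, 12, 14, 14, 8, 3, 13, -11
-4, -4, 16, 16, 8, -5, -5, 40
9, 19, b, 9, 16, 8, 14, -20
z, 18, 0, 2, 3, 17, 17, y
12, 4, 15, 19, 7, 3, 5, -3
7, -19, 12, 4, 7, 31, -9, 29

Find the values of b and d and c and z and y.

Rows 2 and 3 both sum to 62, so that's the common total.
Column 8: 28 − 3 − 11 + 40 − 20 − 3 + 29 = 60, so its missing entry is 62 − 60 = 2.
Row 5: 9 + 19 + 9 + 16 + 8 + 14 − 20 = 55, so its missing entry is 62 − 55 = 7.
Column 3: 0 + 14 + 16 + 7 + 0 + 15 + 12 = 64, so its missing entry is 62 − 64 = -2.
Row 1: 15 − 2 + 3 − 3 − 2 + 10 + 28 = 49, so its missing entry is 62 − 49 = 13.
Row 6: 18 + 0 + 2 + 3 + 17 + 17 + 2 = 59, so its missing entry is 62 − 59 = 3.

b = 7, d = -2, c = 13, z = 3, y = 2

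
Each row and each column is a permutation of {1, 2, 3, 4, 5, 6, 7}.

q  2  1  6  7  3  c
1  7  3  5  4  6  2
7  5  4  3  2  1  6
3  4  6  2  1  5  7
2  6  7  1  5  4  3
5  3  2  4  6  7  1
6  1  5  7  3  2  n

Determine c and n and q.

c = 5, n = 4, q = 4

Cell (7,7): row 7 already has {1, 2, 3, 5, 6, 7} → 4.
For row 1, column 7: column 7 already has {1, 2, 3, 4, 6, 7}; that leaves 5.
Cell (1,1): row 1 already has {1, 2, 3, 5, 6, 7} → 4.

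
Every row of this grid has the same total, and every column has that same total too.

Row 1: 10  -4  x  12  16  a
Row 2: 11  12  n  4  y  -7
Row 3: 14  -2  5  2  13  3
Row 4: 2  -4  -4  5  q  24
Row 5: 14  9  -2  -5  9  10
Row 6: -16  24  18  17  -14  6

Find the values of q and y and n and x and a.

Rows 3 and 5 both sum to 35, so that's the common total.
Row 4: 2 − 4 − 4 + 5 + 24 = 23, so its missing entry is 35 − 23 = 12.
Column 5: 16 + 13 + 12 + 9 − 14 = 36, so its missing entry is 35 − 36 = -1.
Row 2: 11 + 12 + 4 − 1 − 7 = 19, so its missing entry is 35 − 19 = 16.
Column 3: 16 + 5 − 4 − 2 + 18 = 33, so its missing entry is 35 − 33 = 2.
Row 1: 10 − 4 + 2 + 12 + 16 = 36, so its missing entry is 35 − 36 = -1.

q = 12, y = -1, n = 16, x = 2, a = -1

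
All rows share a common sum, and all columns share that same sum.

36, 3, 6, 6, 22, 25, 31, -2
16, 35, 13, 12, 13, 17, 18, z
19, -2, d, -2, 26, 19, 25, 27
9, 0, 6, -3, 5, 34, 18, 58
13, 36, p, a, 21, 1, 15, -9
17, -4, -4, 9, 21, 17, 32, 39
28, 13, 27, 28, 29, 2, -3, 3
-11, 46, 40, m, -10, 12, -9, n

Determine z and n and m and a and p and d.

Rows 1 and 4 both sum to 127, so that's the common total.
Row 2: 16 + 35 + 13 + 12 + 13 + 17 + 18 = 124, so its missing entry is 127 − 124 = 3.
Column 8: -2 + 3 + 27 + 58 − 9 + 39 + 3 = 119, so its missing entry is 127 − 119 = 8.
Row 8: -11 + 46 + 40 − 10 + 12 − 9 + 8 = 76, so its missing entry is 127 − 76 = 51.
Column 4: 6 + 12 − 2 − 3 + 9 + 28 + 51 = 101, so its missing entry is 127 − 101 = 26.
Row 5: 13 + 36 + 26 + 21 + 1 + 15 − 9 = 103, so its missing entry is 127 − 103 = 24.
Row 3: 19 − 2 − 2 + 26 + 19 + 25 + 27 = 112, so its missing entry is 127 − 112 = 15.

z = 3, n = 8, m = 51, a = 26, p = 24, d = 15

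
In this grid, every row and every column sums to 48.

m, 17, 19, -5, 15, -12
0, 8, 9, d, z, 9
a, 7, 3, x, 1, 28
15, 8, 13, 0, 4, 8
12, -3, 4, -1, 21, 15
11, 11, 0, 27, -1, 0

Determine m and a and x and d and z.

m = 14, a = -4, x = 13, d = 14, z = 8

Row 1: 17 + 19 − 5 + 15 − 12 = 34, so its missing entry is 48 − 34 = 14.
Column 1: 14 + 0 + 15 + 12 + 11 = 52, so its missing entry is 48 − 52 = -4.
Column 5: 15 + 1 + 4 + 21 − 1 = 40, so its missing entry is 48 − 40 = 8.
Row 3: -4 + 7 + 3 + 1 + 28 = 35, so its missing entry is 48 − 35 = 13.
Row 2: 0 + 8 + 9 + 8 + 9 = 34, so its missing entry is 48 − 34 = 14.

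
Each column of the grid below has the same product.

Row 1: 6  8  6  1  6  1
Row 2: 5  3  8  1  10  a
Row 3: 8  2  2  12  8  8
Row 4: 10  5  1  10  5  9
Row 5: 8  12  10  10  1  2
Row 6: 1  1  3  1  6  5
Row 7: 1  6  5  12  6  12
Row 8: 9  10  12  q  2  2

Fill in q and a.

Columns 2 and 5 each multiply to 172800, so every column has product 172800.
Column 4: 1×1×12×10×10×1×12 = 14400, so the missing entry is 172800 ÷ 14400 = 12.
Column 6: 1×8×9×2×5×12×2 = 17280, so the missing entry is 172800 ÷ 17280 = 10.

q = 12, a = 10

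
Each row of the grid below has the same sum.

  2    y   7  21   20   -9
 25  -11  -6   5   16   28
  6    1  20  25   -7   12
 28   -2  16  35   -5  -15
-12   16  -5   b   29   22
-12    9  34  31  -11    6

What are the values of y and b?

Rows 2 and 6 both add up to 57, so every row sums to 57.
Row 1: 2 + 7 + 21 + 20 − 9 = 41, so the missing entry is 57 − 41 = 16.
Row 5: -12 + 16 − 5 + 29 + 22 = 50, so the missing entry is 57 − 50 = 7.

y = 16, b = 7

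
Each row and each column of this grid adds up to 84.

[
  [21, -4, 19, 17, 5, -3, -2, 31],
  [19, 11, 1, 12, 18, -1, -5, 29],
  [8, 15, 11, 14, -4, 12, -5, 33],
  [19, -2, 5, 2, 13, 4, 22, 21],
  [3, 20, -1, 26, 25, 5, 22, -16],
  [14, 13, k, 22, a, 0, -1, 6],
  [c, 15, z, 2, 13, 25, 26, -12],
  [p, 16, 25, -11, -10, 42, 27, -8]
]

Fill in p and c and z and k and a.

p = 3, c = -3, z = 18, k = 6, a = 24

The known cells in column 5 total 60, leaving 84 − 60 = 24 for the blank.
The known cells in row 8 total 81, leaving 84 − 81 = 3 for the blank.
The known cells in column 1 total 87, leaving 84 − 87 = -3 for the blank.
The known cells in row 7 total 66, leaving 84 − 66 = 18 for the blank.
The known cells in row 6 total 78, leaving 84 − 78 = 6 for the blank.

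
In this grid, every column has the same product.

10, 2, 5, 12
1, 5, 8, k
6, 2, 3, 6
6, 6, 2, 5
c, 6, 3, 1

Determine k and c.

k = 2, c = 2

Columns 2 and 3 each multiply to 720, so every column has product 720.
Column 4: 12×6×5×1 = 360, so the missing entry is 720 ÷ 360 = 2.
Column 1: 10×1×6×6 = 360, so the missing entry is 720 ÷ 360 = 2.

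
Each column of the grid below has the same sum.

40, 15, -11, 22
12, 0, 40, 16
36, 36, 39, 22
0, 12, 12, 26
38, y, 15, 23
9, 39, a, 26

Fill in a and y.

Column 1 sums to 135 and so does column 4; that's the common total.
In column 3 the known cells total 95, leaving 135 − 95 = 40.
In column 2 the known cells total 102, leaving 135 − 102 = 33.

a = 40, y = 33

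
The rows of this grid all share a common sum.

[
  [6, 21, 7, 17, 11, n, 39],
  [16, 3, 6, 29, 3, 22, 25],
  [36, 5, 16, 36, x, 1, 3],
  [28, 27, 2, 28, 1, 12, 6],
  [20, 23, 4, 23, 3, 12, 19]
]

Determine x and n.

x = 7, n = 3

The complete rows each total 104.
Row 3 is missing 104 − 97 = 7 (since 36 + 5 + 16 + 36 + 1 + 3 = 97).
Row 1 is missing 104 − 101 = 3 (since 6 + 21 + 7 + 17 + 11 + 39 = 101).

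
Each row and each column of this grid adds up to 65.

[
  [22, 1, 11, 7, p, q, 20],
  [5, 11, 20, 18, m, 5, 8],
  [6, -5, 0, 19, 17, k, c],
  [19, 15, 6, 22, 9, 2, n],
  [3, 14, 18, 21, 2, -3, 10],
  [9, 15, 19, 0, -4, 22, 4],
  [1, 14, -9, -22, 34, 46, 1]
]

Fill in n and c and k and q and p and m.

n = -8, c = 30, k = -2, q = -5, p = 9, m = -2

The known cells in row 2 total 67, leaving 65 − 67 = -2 for the blank.
The known cells in column 5 total 56, leaving 65 − 56 = 9 for the blank.
The known cells in row 1 total 70, leaving 65 − 70 = -5 for the blank.
The known cells in row 4 total 73, leaving 65 − 73 = -8 for the blank.
The known cells in column 7 total 35, leaving 65 − 35 = 30 for the blank.
The known cells in row 3 total 67, leaving 65 − 67 = -2 for the blank.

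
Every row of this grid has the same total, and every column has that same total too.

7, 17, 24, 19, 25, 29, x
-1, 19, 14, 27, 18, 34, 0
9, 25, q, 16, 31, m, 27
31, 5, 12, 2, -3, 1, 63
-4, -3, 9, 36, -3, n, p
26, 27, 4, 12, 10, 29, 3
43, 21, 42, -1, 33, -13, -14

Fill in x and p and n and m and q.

Rows 2 and 4 both sum to 111, so that's the common total.
The known cells in row 1 total 121, leaving 111 − 121 = -10 for the blank.
The known cells in column 7 total 69, leaving 111 − 69 = 42 for the blank.
The known cells in row 5 total 77, leaving 111 − 77 = 34 for the blank.
The known cells in column 3 total 105, leaving 111 − 105 = 6 for the blank.
The known cells in row 3 total 114, leaving 111 − 114 = -3 for the blank.

x = -10, p = 42, n = 34, m = -3, q = 6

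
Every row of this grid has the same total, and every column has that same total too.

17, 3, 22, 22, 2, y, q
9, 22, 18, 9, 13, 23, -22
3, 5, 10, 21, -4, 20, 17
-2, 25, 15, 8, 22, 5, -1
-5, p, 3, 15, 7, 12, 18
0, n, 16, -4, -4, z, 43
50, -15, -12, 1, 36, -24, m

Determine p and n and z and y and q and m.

Rows 2 and 3 both sum to 72, so that's the common total.
The known cells in row 7 total 36, leaving 72 − 36 = 36 for the blank.
The known cells in column 7 total 91, leaving 72 − 91 = -19 for the blank.
The known cells in row 1 total 47, leaving 72 − 47 = 25 for the blank.
The known cells in column 6 total 61, leaving 72 − 61 = 11 for the blank.
The known cells in row 6 total 62, leaving 72 − 62 = 10 for the blank.
The known cells in row 5 total 50, leaving 72 − 50 = 22 for the blank.

p = 22, n = 10, z = 11, y = 25, q = -19, m = 36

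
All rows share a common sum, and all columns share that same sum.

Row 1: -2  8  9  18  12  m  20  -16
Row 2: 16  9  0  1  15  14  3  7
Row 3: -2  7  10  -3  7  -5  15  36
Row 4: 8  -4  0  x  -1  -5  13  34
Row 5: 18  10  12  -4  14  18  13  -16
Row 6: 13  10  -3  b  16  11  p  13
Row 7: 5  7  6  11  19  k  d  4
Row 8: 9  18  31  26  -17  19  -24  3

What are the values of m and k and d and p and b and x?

m = 16, k = -3, d = 16, p = 9, b = -4, x = 20

Rows 2 and 3 both sum to 65, so that's the common total.
Row 4 has 8 − 4 + 0 − 1 − 5 + 13 + 34 = 45; the blank must be 65 − 45 = 20.
Column 4 has 18 + 1 − 3 + 20 − 4 + 11 + 26 = 69; the blank must be 65 − 69 = -4.
Row 6 has 13 + 10 − 3 − 4 + 16 + 11 + 13 = 56; the blank must be 65 − 56 = 9.
Row 1 has -2 + 8 + 9 + 18 + 12 + 20 − 16 = 49; the blank must be 65 − 49 = 16.
Column 6 has 16 + 14 − 5 − 5 + 18 + 11 + 19 = 68; the blank must be 65 − 68 = -3.
Row 7 has 5 + 7 + 6 + 11 + 19 − 3 + 4 = 49; the blank must be 65 − 49 = 16.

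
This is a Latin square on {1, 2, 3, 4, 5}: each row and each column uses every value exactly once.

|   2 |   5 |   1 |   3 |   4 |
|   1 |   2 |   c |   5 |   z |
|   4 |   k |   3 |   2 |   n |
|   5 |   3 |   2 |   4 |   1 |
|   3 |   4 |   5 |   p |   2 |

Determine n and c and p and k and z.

n = 5, c = 4, p = 1, k = 1, z = 3

Cell (2,3): column 3 already has {1, 2, 3, 5} → 4.
Cell (3,2): column 2 already has {2, 3, 4, 5} → 1.
At (row 3, col 5): row 3 already has {1, 2, 3, 4}, so the value is 5.
For row 5, column 4: row 5 already has {2, 3, 4, 5}; that leaves 1.
At (row 2, col 5): row 2 already has {1, 2, 4, 5}, so the value is 3.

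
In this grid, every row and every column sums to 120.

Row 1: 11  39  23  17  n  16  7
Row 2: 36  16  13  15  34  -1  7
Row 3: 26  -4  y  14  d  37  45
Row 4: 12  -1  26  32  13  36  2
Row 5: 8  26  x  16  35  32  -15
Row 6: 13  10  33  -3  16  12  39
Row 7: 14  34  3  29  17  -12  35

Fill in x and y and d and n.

Row 1: 11 + 39 + 23 + 17 + 16 + 7 = 113, so its missing entry is 120 − 113 = 7.
Column 5: 7 + 34 + 13 + 35 + 16 + 17 = 122, so its missing entry is 120 − 122 = -2.
Row 5: 8 + 26 + 16 + 35 + 32 − 15 = 102, so its missing entry is 120 − 102 = 18.
Row 3: 26 − 4 + 14 − 2 + 37 + 45 = 116, so its missing entry is 120 − 116 = 4.

x = 18, y = 4, d = -2, n = 7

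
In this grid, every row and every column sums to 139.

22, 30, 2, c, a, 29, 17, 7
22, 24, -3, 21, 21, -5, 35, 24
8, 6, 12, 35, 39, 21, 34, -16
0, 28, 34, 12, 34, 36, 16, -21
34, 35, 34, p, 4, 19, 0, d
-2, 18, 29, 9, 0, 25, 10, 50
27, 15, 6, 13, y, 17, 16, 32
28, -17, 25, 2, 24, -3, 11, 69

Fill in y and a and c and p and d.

y = 13, a = 4, c = 28, p = 19, d = -6

The known cells in row 7 total 126, leaving 139 − 126 = 13 for the blank.
The known cells in column 5 total 135, leaving 139 − 135 = 4 for the blank.
The known cells in row 1 total 111, leaving 139 − 111 = 28 for the blank.
The known cells in column 4 total 120, leaving 139 − 120 = 19 for the blank.
The known cells in row 5 total 145, leaving 139 − 145 = -6 for the blank.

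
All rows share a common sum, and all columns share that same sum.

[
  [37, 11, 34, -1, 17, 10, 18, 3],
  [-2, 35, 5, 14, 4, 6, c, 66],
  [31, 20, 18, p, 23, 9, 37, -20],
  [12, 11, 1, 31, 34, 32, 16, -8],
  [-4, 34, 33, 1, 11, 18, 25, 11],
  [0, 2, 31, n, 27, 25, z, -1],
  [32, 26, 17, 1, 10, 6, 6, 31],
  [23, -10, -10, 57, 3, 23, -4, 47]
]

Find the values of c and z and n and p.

Rows 1 and 4 both sum to 129, so that's the common total.
Row 2: -2 + 35 + 5 + 14 + 4 + 6 + 66 = 128, so its missing entry is 129 − 128 = 1.
Row 3: 31 + 20 + 18 + 23 + 9 + 37 − 20 = 118, so its missing entry is 129 − 118 = 11.
Column 4: -1 + 14 + 11 + 31 + 1 + 1 + 57 = 114, so its missing entry is 129 − 114 = 15.
Row 6: 0 + 2 + 31 + 15 + 27 + 25 − 1 = 99, so its missing entry is 129 − 99 = 30.

c = 1, z = 30, n = 15, p = 11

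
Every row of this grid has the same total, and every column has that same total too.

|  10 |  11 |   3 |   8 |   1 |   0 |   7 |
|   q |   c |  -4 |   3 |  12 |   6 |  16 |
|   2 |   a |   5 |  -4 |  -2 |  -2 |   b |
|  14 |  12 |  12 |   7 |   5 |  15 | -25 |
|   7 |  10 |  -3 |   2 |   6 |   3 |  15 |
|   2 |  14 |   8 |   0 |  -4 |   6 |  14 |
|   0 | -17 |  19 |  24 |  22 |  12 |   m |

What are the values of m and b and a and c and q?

m = -20, b = 33, a = 8, c = 2, q = 5

Rows 1 and 4 both sum to 40, so that's the common total.
Column 1 has 10 + 2 + 14 + 7 + 2 + 0 = 35; the blank must be 40 − 35 = 5.
Row 2 has 5 − 4 + 3 + 12 + 6 + 16 = 38; the blank must be 40 − 38 = 2.
Column 2 has 11 + 2 + 12 + 10 + 14 − 17 = 32; the blank must be 40 − 32 = 8.
Row 3 has 2 + 8 + 5 − 4 − 2 − 2 = 7; the blank must be 40 − 7 = 33.
Row 7 has 0 − 17 + 19 + 24 + 22 + 12 = 60; the blank must be 40 − 60 = -20.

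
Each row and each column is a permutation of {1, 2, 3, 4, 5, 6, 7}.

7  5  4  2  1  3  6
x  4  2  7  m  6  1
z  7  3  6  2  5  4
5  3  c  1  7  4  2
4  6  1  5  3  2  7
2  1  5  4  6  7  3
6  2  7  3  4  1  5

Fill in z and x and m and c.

At (row 4, col 3): row 4 already has {1, 2, 3, 4, 5, 7}, so the value is 6.
Cell (3,1): row 3 already has {2, 3, 4, 5, 6, 7} → 1.
At (row 2, col 1): column 1 already has {1, 2, 4, 5, 6, 7}, so the value is 3.
Cell (2,5): row 2 already has {1, 2, 3, 4, 6, 7} → 5.

z = 1, x = 3, m = 5, c = 6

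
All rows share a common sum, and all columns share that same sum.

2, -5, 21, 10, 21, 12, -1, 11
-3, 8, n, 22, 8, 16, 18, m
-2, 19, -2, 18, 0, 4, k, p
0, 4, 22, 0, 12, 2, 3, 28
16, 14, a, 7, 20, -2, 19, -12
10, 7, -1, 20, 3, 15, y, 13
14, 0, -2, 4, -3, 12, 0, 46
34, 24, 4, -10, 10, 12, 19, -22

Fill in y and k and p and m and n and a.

y = 4, k = 9, p = 25, m = -18, n = 20, a = 9

Rows 1 and 4 both sum to 71, so that's the common total.
Row 5: 16 + 14 + 7 + 20 − 2 + 19 − 12 = 62, so its missing entry is 71 − 62 = 9.
Column 3: 21 − 2 + 22 + 9 − 1 − 2 + 4 = 51, so its missing entry is 71 − 51 = 20.
Row 2: -3 + 8 + 20 + 22 + 8 + 16 + 18 = 89, so its missing entry is 71 − 89 = -18.
Column 8: 11 − 18 + 28 − 12 + 13 + 46 − 22 = 46, so its missing entry is 71 − 46 = 25.
Row 3: -2 + 19 − 2 + 18 + 0 + 4 + 25 = 62, so its missing entry is 71 − 62 = 9.
Row 6: 10 + 7 − 1 + 20 + 3 + 15 + 13 = 67, so its missing entry is 71 − 67 = 4.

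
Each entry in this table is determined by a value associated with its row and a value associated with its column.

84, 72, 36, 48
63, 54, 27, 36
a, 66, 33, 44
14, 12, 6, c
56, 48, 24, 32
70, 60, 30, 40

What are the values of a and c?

a = 77, c = 8

Each row is a constant multiple of every other row — this is a multiplication table with the headers hidden.
Row 3 is 33/36 = 11/12 times row 1, so its entry in column 1 is 84 × 11/12 = 77.
Row 4 is 6/36 = 1/6 times row 1, so its entry in column 4 is 48 × 1/6 = 8.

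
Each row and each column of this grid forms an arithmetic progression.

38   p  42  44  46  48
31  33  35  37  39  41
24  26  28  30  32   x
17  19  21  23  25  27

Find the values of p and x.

p = 40, x = 34

Along each row the entries change by 2 per step; down each column they change by -7.
Row 1: from 38 at column 1, stepping by 2 to column 2 gives 40.
Row 3: from 24 at column 1, stepping by 2 to column 6 gives 34.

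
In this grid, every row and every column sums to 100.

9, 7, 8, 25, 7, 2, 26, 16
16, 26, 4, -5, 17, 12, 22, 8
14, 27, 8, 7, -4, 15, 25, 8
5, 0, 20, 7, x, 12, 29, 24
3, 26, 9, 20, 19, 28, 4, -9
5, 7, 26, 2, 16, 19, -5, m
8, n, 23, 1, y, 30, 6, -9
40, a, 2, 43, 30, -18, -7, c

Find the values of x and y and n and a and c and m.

Row 4 has 5 + 0 + 20 + 7 + 12 + 29 + 24 = 97; the blank must be 100 − 97 = 3.
Column 5 has 7 + 17 − 4 + 3 + 19 + 16 + 30 = 88; the blank must be 100 − 88 = 12.
Row 7 has 8 + 23 + 1 + 12 + 30 + 6 − 9 = 71; the blank must be 100 − 71 = 29.
Column 2 has 7 + 26 + 27 + 0 + 26 + 7 + 29 = 122; the blank must be 100 − 122 = -22.
Row 8 has 40 − 22 + 2 + 43 + 30 − 18 − 7 = 68; the blank must be 100 − 68 = 32.
Row 6 has 5 + 7 + 26 + 2 + 16 + 19 − 5 = 70; the blank must be 100 − 70 = 30.

x = 3, y = 12, n = 29, a = -22, c = 32, m = 30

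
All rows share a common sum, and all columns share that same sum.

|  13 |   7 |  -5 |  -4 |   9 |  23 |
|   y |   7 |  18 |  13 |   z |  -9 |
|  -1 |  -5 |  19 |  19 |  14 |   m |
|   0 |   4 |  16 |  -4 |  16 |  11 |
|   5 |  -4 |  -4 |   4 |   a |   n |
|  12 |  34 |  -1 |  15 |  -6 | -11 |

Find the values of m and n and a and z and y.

Rows 1 and 4 both sum to 43, so that's the common total.
The known cells in column 1 total 29, leaving 43 − 29 = 14 for the blank.
The known cells in row 2 total 43, leaving 43 − 43 = 0 for the blank.
The known cells in column 5 total 33, leaving 43 − 33 = 10 for the blank.
The known cells in row 5 total 11, leaving 43 − 11 = 32 for the blank.
The known cells in row 3 total 46, leaving 43 − 46 = -3 for the blank.

m = -3, n = 32, a = 10, z = 0, y = 14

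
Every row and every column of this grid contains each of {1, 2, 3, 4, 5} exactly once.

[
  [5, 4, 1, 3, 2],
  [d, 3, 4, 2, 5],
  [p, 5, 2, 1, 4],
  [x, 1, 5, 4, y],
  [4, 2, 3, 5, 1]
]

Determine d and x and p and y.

At (row 2, col 1): row 2 already has {2, 3, 4, 5}, so the value is 1.
At (row 3, col 1): row 3 already has {1, 2, 4, 5}, so the value is 3.
At (row 4, col 5): column 5 already has {1, 2, 4, 5}, so the value is 3.
For row 4, column 1: row 4 already has {1, 3, 4, 5}; that leaves 2.

d = 1, x = 2, p = 3, y = 3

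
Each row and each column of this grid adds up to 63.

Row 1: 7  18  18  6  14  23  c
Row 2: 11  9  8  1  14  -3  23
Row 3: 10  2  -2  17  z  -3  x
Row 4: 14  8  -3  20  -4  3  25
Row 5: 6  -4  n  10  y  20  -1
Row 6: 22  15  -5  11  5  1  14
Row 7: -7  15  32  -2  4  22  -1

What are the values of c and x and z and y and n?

c = -23, x = 26, z = 13, y = 17, n = 15

Column 3: 18 + 8 − 2 − 3 − 5 + 32 = 48, so its missing entry is 63 − 48 = 15.
Row 5: 6 − 4 + 15 + 10 + 20 − 1 = 46, so its missing entry is 63 − 46 = 17.
Column 5: 14 + 14 − 4 + 17 + 5 + 4 = 50, so its missing entry is 63 − 50 = 13.
Row 1: 7 + 18 + 18 + 6 + 14 + 23 = 86, so its missing entry is 63 − 86 = -23.
Row 3: 10 + 2 − 2 + 17 + 13 − 3 = 37, so its missing entry is 63 − 37 = 26.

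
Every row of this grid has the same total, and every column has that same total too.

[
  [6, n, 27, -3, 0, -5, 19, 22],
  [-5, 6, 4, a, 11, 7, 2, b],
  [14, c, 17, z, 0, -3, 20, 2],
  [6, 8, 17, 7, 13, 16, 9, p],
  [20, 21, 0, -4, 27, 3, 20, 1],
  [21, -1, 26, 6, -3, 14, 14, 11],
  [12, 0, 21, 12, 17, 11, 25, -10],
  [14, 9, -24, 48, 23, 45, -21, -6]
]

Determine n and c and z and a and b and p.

Rows 5 and 6 both sum to 88, so that's the common total.
The known cells in row 1 total 66, leaving 88 − 66 = 22 for the blank.
The known cells in column 2 total 65, leaving 88 − 65 = 23 for the blank.
The known cells in row 4 total 76, leaving 88 − 76 = 12 for the blank.
The known cells in row 3 total 73, leaving 88 − 73 = 15 for the blank.
The known cells in column 8 total 32, leaving 88 − 32 = 56 for the blank.
The known cells in row 2 total 81, leaving 88 − 81 = 7 for the blank.

n = 22, c = 23, z = 15, a = 7, b = 56, p = 12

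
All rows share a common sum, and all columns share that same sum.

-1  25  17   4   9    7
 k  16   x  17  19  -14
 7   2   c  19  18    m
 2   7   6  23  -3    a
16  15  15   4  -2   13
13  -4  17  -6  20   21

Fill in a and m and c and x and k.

Rows 1 and 5 both sum to 61, so that's the common total.
The known cells in column 1 total 37, leaving 61 − 37 = 24 for the blank.
The known cells in row 2 total 62, leaving 61 − 62 = -1 for the blank.
The known cells in column 3 total 54, leaving 61 − 54 = 7 for the blank.
The known cells in row 3 total 53, leaving 61 − 53 = 8 for the blank.
The known cells in row 4 total 35, leaving 61 − 35 = 26 for the blank.

a = 26, m = 8, c = 7, x = -1, k = 24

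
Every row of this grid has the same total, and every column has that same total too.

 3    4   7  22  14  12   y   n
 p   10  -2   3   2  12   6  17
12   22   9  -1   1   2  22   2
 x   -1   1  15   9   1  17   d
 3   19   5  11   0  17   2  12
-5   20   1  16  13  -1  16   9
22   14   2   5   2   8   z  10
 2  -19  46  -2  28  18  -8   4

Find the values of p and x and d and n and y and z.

Rows 3 and 5 both sum to 69, so that's the common total.
Row 7: 22 + 14 + 2 + 5 + 2 + 8 + 10 = 63, so its missing entry is 69 − 63 = 6.
Column 7: 6 + 22 + 17 + 2 + 16 + 6 − 8 = 61, so its missing entry is 69 − 61 = 8.
Row 1: 3 + 4 + 7 + 22 + 14 + 12 + 8 = 70, so its missing entry is 69 − 70 = -1.
Column 8: -1 + 17 + 2 + 12 + 9 + 10 + 4 = 53, so its missing entry is 69 − 53 = 16.
Row 4: -1 + 1 + 15 + 9 + 1 + 17 + 16 = 58, so its missing entry is 69 − 58 = 11.
Row 2: 10 − 2 + 3 + 2 + 12 + 6 + 17 = 48, so its missing entry is 69 − 48 = 21.

p = 21, x = 11, d = 16, n = -1, y = 8, z = 6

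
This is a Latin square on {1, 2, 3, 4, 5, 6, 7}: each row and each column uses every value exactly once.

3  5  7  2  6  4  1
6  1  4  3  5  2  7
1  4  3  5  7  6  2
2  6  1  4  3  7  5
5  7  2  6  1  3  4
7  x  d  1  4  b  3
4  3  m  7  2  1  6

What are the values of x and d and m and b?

x = 2, d = 6, m = 5, b = 5

At (row 7, col 3): row 7 already has {1, 2, 3, 4, 6, 7}, so the value is 5.
At (row 6, col 6): column 6 already has {1, 2, 3, 4, 6, 7}, so the value is 5.
At (row 6, col 2): column 2 already has {1, 3, 4, 5, 6, 7}, so the value is 2.
At (row 6, col 3): row 6 already has {1, 2, 3, 4, 5, 7}, so the value is 6.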